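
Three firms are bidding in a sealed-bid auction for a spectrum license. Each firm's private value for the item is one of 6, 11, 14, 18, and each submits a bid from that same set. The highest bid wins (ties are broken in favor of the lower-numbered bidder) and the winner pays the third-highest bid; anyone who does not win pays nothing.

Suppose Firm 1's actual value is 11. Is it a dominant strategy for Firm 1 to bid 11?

No

Consider the case where Firm 2 bids 6 and Firm 3 bids 14.
Truthful bid 11: loses, pays 0, utility 0.
Bid 14 instead: wins, pays 6, utility 11 - 6 = 5.
Since 5 > 0, bidding 14 is strictly better here, so truthful bidding is not dominant.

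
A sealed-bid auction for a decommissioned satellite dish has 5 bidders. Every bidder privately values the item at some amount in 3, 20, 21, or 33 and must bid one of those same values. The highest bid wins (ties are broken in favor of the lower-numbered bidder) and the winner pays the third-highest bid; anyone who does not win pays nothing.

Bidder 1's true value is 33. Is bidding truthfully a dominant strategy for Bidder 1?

Check each profile of the others' bids and compare truth against every alternative bid.
Others bid (3, 3, 3, 33): truth gives 30, best alternative gives 0.
Others bid (3, 3, 33, 3): truth gives 30, best alternative gives 0.
Others bid (3, 33, 3, 3): truth gives 30, best alternative gives 0.
Others bid (33, 3, 3, 3): truth gives 30, best alternative gives 0.
Others bid (3, 3, 20, 33): truth gives 13, best alternative gives 0.
Others bid (3, 3, 33, 20): truth gives 13, best alternative gives 0.
(Remaining 250 profiles checked similarly; truth is weakly best in each.)
In every case the truthful bid is at least as good as any alternative, so it is a dominant strategy.

Yes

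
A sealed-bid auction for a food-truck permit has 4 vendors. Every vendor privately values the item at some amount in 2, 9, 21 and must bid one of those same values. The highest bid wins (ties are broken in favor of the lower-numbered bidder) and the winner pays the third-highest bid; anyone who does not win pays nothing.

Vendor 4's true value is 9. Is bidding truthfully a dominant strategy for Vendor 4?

No

Consider the case where Vendor 1 bids 2, Vendor 2 bids 2 and Vendor 3 bids 9.
Truthful bid 9: loses, pays 0, utility 0.
Bid 21 instead: wins, pays 2, utility 9 - 2 = 7.
Since 7 > 0, bidding 21 is strictly better here, so truthful bidding is not dominant.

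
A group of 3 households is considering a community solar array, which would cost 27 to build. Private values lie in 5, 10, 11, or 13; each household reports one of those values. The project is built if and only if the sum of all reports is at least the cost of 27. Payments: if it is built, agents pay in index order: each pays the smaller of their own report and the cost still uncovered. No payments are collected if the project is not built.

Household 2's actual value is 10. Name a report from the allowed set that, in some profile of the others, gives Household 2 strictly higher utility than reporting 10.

Suppose Household 1 reports 10 and Household 3 reports 13.
Report 10: project built, pays 10, utility 10 - 10 = 0.
Report 5: project built, pays 5, utility 10 - 5 = 5.
So reporting 5 beats truth here (5 > 0).

5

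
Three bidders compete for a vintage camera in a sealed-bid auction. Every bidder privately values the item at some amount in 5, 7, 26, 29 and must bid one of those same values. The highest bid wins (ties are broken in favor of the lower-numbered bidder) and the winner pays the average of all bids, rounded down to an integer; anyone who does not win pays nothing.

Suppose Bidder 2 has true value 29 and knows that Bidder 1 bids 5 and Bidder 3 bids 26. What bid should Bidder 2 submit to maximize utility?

26

Bid 5: loses, pays 0, utility 0.
Bid 7: loses, pays 0, utility 0.
Bid 26: wins, pays 19, utility 29 - 19 = 10.
Bid 29: wins, pays 20, utility 29 - 20 = 9.
The best choice is 26 with utility 10.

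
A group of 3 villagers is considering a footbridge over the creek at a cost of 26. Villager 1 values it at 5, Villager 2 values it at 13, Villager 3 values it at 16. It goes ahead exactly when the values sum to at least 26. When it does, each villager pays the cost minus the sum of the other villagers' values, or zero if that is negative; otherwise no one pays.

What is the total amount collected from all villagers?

Total value 34 ≥ cost 26, so it is built.
Villager 1: others sum to 29; max(0, 26 - 29) = 0.
Villager 2: others sum to 21; max(0, 26 - 21) = 5.
Villager 3: others sum to 18; max(0, 26 - 18) = 8.
Total collected = 0 + 5 + 8 = 13.

13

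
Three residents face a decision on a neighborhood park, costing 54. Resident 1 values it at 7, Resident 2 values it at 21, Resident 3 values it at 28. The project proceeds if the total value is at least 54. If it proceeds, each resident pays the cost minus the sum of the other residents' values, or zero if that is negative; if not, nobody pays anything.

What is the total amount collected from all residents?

50

Total value 56 ≥ cost 54, so it is built.
Resident 1: others sum to 49; max(0, 54 - 49) = 5.
Resident 2: others sum to 35; max(0, 54 - 35) = 19.
Resident 3: others sum to 28; max(0, 54 - 28) = 26.
Total collected = 5 + 19 + 26 = 50.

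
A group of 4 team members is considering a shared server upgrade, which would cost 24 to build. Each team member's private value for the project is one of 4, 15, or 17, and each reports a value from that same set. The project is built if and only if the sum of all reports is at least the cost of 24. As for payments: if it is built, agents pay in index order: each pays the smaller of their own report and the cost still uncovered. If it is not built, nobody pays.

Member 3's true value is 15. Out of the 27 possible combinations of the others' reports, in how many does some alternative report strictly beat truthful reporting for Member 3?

8

Others report (4, 4, 15): truth gives 0; report 4 gives 11 > 0. Violating.
Others report (4, 4, 17): truth gives 0; report 4 gives 11 > 0. Violating.
Others report (4, 15, 4): truth gives 10; report 4 gives 11 > 10. Violating.
Others report (4, 15, 15): truth gives 10; report 4 gives 11 > 10. Violating.
Others report (4, 4, 4): truth gives 0; no alternative beats it.
Others report (4, 17, 4): truth gives 12; no alternative beats it.
(Checking all 27 profiles: 8 have a profitable deviation, 19 do not.)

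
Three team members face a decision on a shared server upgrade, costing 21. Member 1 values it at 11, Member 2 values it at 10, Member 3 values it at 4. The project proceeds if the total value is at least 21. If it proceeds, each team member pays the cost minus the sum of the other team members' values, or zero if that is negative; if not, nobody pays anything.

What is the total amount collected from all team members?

Total value 25 ≥ cost 21, so it is built.
Member 1: others sum to 14; max(0, 21 - 14) = 7.
Member 2: others sum to 15; max(0, 21 - 15) = 6.
Member 3: others sum to 21; max(0, 21 - 21) = 0.
Total collected = 7 + 6 + 0 = 13.

13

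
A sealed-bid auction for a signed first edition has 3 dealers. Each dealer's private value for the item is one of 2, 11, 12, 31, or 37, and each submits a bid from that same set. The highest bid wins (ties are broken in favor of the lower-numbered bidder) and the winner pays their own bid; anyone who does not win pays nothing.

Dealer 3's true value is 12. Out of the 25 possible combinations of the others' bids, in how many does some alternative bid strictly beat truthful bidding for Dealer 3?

Others bid (2, 2): truth gives 0; bid 11 gives 1 > 0. Violating.
Others bid (2, 11): truth gives 0; no alternative beats it.
Others bid (2, 12): truth gives 0; no alternative beats it.
(Checking all 25 profiles: 1 has a profitable deviation, 24 do not.)

1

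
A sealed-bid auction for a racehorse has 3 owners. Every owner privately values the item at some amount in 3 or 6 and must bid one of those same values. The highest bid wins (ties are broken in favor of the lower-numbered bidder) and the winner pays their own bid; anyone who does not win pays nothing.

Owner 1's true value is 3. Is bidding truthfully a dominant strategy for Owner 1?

Check each profile of the others' bids and compare truth against every alternative bid.
Others bid (3, 3): truth gives 0, best alternative gives -3.
Others bid (3, 6): truth gives 0, best alternative gives -3.
Others bid (6, 3): truth gives 0, best alternative gives -3.
Others bid (6, 6): truth gives 0, best alternative gives -3.
In every case the truthful bid is at least as good as any alternative, so it is a dominant strategy.

Yes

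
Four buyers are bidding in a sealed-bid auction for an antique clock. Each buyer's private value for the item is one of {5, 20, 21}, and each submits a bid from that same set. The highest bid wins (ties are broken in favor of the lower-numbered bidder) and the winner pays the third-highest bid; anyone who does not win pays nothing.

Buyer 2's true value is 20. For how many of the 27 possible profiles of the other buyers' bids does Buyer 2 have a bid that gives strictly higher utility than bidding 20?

3

Others bid (5, 5, 21): truth gives 0; bid 21 gives 15 > 0. Violating.
Others bid (5, 21, 5): truth gives 0; bid 21 gives 15 > 0. Violating.
Others bid (20, 5, 5): truth gives 0; bid 21 gives 15 > 0. Violating.
Others bid (5, 5, 5): truth gives 15; no alternative beats it.
Others bid (5, 5, 20): truth gives 15; no alternative beats it.
(Checking all 27 profiles: 3 have a profitable deviation, 24 do not.)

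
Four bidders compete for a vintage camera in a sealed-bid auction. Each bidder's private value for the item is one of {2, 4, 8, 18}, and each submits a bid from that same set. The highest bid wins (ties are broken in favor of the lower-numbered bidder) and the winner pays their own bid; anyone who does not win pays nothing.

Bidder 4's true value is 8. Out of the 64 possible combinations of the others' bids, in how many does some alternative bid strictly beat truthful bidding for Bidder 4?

1

Others bid (2, 2, 2): truth gives 0; bid 4 gives 4 > 0. Violating.
Others bid (2, 2, 4): truth gives 0; no alternative beats it.
Others bid (2, 2, 8): truth gives 0; no alternative beats it.
(Checking all 64 profiles: 1 has a profitable deviation, 63 do not.)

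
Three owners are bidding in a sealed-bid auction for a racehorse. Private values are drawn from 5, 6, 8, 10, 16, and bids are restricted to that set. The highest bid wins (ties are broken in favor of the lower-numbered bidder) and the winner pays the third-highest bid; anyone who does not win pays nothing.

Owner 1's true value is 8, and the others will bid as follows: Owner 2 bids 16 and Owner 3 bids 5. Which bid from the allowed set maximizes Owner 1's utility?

Bid 5: loses, pays 0, utility 0.
Bid 6: loses, pays 0, utility 0.
Bid 8: loses, pays 0, utility 0.
Bid 10: loses, pays 0, utility 0.
Bid 16: wins, pays 5, utility 8 - 5 = 3.
The best choice is 16 with utility 3.

16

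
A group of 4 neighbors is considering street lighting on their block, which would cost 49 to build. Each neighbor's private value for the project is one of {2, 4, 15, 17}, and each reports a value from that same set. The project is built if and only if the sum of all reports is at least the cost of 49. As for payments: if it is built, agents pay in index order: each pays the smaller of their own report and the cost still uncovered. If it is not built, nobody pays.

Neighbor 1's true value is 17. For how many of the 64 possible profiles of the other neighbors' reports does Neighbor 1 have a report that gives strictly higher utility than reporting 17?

Others report (2, 15, 17): truth gives 0; report 15 gives 2 > 0. Violating.
Others report (2, 17, 15): truth gives 0; report 15 gives 2 > 0. Violating.
Others report (2, 17, 17): truth gives 0; report 15 gives 2 > 0. Violating.
Others report (4, 15, 15): truth gives 0; report 15 gives 2 > 0. Violating.
Others report (2, 2, 2): truth gives 0; no alternative beats it.
Others report (2, 2, 4): truth gives 0; no alternative beats it.
(Checking all 64 profiles: 29 have a profitable deviation, 35 do not.)

29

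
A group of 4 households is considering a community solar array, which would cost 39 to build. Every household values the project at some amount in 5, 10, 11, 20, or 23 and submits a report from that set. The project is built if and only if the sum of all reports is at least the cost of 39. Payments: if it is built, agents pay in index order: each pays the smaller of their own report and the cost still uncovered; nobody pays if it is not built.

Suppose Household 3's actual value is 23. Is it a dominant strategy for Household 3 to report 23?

Consider the case where Household 1 reports 5, Household 2 reports 5 and Household 4 reports 10.
Truthful report 23: project built, pays 23, utility 23 - 23 = 0.
Report 20 instead: project built, pays 20, utility 23 - 20 = 3.
Since 3 > 0, reporting 20 is strictly better here, so truthful reporting is not dominant.

No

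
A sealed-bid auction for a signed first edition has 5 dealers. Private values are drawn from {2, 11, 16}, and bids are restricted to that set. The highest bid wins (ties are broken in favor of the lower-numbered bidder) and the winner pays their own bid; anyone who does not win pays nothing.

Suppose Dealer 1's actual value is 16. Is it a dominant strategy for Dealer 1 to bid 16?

Consider the case where Dealer 2 bids 2, Dealer 3 bids 2, Dealer 4 bids 2 and Dealer 5 bids 2.
Truthful bid 16: wins, pays 16, utility 16 - 16 = 0.
Bid 2 instead: wins, pays 2, utility 16 - 2 = 14.
Since 14 > 0, bidding 2 is strictly better here, so truthful bidding is not dominant.

No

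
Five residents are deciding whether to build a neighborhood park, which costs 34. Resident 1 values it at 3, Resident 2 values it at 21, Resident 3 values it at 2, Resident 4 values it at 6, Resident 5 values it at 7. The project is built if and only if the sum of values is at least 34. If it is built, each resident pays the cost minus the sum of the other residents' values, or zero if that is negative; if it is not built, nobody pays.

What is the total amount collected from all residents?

19

Total value 39 ≥ cost 34, so it is built.
Resident 1: others sum to 36; max(0, 34 - 36) = 0.
Resident 2: others sum to 18; max(0, 34 - 18) = 16.
Resident 3: others sum to 37; max(0, 34 - 37) = 0.
Resident 4: others sum to 33; max(0, 34 - 33) = 1.
Resident 5: others sum to 32; max(0, 34 - 32) = 2.
Total collected = 0 + 16 + 0 + 1 + 2 = 19.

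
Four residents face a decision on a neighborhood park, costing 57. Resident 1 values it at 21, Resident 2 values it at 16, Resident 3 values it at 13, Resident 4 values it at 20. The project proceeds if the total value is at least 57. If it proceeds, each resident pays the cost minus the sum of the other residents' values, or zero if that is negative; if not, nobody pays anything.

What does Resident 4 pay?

Total value 70 ≥ cost 57, so the project is built.
The other residents' values sum to 50.
Cost minus that sum is 57 - 50 = 7.

7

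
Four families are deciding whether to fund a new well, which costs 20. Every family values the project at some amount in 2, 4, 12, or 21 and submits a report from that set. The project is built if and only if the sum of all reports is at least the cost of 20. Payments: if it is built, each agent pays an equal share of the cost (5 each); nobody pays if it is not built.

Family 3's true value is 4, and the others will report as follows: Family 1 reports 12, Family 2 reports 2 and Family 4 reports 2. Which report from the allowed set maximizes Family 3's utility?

Report 2: project not built, utility 0.
Report 4: project built, pays 5, utility 4 - 5 = -1.
Report 12: project built, pays 5, utility 4 - 5 = -1.
Report 21: project built, pays 5, utility 4 - 5 = -1.
The best choice is 2 with utility 0.

2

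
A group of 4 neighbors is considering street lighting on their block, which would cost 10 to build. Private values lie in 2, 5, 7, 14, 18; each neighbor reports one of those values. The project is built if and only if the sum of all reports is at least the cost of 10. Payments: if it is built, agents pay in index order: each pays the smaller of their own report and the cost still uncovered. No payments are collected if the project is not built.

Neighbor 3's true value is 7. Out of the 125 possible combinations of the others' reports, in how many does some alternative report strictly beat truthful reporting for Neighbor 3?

Others report (2, 2, 2): truth gives 1; report 5 gives 2 > 1. Violating.
Others report (2, 2, 5): truth gives 1; report 2 gives 5 > 1. Violating.
Others report (2, 2, 7): truth gives 1; report 2 gives 5 > 1. Violating.
Others report (2, 2, 14): truth gives 1; report 2 gives 5 > 1. Violating.
Others report (2, 7, 2): truth gives 6; no alternative beats it.
Others report (2, 7, 5): truth gives 6; no alternative beats it.
(Checking all 125 profiles: 15 have a profitable deviation, 110 do not.)

15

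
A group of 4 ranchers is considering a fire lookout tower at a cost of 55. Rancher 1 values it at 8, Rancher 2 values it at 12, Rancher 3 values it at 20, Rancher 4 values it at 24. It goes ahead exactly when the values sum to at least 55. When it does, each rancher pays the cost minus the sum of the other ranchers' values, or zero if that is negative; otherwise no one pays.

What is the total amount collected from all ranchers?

29

Total value 64 ≥ cost 55, so it is built.
Rancher 1: others sum to 56; max(0, 55 - 56) = 0.
Rancher 2: others sum to 52; max(0, 55 - 52) = 3.
Rancher 3: others sum to 44; max(0, 55 - 44) = 11.
Rancher 4: others sum to 40; max(0, 55 - 40) = 15.
Total collected = 0 + 3 + 11 + 15 = 29.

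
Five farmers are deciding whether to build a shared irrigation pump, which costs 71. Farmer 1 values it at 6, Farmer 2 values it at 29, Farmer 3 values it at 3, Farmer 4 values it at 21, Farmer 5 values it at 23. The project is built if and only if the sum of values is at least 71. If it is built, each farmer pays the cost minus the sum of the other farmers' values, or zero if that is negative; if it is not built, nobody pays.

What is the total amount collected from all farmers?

40

Total value 82 ≥ cost 71, so it is built.
Farmer 1: others sum to 76; max(0, 71 - 76) = 0.
Farmer 2: others sum to 53; max(0, 71 - 53) = 18.
Farmer 3: others sum to 79; max(0, 71 - 79) = 0.
Farmer 4: others sum to 61; max(0, 71 - 61) = 10.
Farmer 5: others sum to 59; max(0, 71 - 59) = 12.
Total collected = 0 + 18 + 0 + 10 + 12 = 40.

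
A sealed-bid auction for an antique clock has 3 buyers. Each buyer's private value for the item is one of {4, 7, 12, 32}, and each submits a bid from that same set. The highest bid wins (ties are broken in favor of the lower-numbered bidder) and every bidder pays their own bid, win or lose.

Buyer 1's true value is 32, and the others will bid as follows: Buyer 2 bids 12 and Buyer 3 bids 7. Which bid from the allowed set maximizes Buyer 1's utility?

Bid 4: loses but pays 4, utility -4.
Bid 7: loses but pays 7, utility -7.
Bid 12: wins, pays 12, utility 32 - 12 = 20.
Bid 32: wins, pays 32, utility 32 - 32 = 0.
The best choice is 12 with utility 20.

12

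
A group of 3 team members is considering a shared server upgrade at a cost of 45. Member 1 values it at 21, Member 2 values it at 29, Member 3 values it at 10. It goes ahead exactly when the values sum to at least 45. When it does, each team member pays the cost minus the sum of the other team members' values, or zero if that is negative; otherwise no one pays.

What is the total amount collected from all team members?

20

Total value 60 ≥ cost 45, so it is built.
Member 1: others sum to 39; max(0, 45 - 39) = 6.
Member 2: others sum to 31; max(0, 45 - 31) = 14.
Member 3: others sum to 50; max(0, 45 - 50) = 0.
Total collected = 6 + 14 + 0 = 20.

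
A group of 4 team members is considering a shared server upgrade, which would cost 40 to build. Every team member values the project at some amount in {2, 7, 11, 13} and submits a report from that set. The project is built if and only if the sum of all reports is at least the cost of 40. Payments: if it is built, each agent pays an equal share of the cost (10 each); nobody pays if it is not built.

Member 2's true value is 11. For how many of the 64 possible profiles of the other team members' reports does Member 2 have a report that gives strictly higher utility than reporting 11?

Others report (2, 13, 13): truth gives 0; report 13 gives 1 > 0. Violating.
Others report (7, 7, 13): truth gives 0; report 13 gives 1 > 0. Violating.
Others report (7, 13, 7): truth gives 0; report 13 gives 1 > 0. Violating.
Others report (13, 2, 13): truth gives 0; report 13 gives 1 > 0. Violating.
Others report (2, 2, 2): truth gives 0; no alternative beats it.
Others report (2, 2, 7): truth gives 0; no alternative beats it.
(Checking all 64 profiles: 6 have a profitable deviation, 58 do not.)

6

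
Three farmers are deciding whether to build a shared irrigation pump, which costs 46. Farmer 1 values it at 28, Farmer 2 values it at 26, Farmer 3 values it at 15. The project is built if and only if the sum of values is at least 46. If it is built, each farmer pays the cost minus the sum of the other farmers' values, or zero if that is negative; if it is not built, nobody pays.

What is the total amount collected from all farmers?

Total value 69 ≥ cost 46, so it is built.
Farmer 1: others sum to 41; max(0, 46 - 41) = 5.
Farmer 2: others sum to 43; max(0, 46 - 43) = 3.
Farmer 3: others sum to 54; max(0, 46 - 54) = 0.
Total collected = 5 + 3 + 0 = 8.

8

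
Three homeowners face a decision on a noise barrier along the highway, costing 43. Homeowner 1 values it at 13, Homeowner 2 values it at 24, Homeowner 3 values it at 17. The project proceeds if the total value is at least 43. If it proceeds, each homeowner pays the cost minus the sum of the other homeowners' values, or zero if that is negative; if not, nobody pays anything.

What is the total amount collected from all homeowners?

Total value 54 ≥ cost 43, so it is built.
Homeowner 1: others sum to 41; max(0, 43 - 41) = 2.
Homeowner 2: others sum to 30; max(0, 43 - 30) = 13.
Homeowner 3: others sum to 37; max(0, 43 - 37) = 6.
Total collected = 2 + 13 + 6 = 21.

21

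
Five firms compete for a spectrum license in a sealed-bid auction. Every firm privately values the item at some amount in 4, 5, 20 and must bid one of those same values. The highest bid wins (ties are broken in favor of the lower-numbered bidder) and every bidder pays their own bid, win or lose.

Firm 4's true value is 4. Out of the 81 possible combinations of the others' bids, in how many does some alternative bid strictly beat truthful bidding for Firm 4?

Others bid (4, 4, 4, 4): truth gives -4; bid 5 gives -1 > -4. Violating.
Others bid (4, 4, 4, 5): truth gives -4; bid 5 gives -1 > -4. Violating.
Others bid (4, 4, 4, 20): truth gives -4; no alternative beats it.
Others bid (4, 4, 5, 4): truth gives -4; no alternative beats it.
(Checking all 81 profiles: 2 have a profitable deviation, 79 do not.)

2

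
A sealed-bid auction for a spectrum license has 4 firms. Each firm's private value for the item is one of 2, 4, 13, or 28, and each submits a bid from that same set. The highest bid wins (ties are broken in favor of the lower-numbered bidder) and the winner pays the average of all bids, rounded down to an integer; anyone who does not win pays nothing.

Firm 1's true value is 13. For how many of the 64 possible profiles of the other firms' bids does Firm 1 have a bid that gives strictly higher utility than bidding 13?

8

Others bid (2, 2, 2): truth gives 9; bid 2 gives 11 > 9. Violating.
Others bid (2, 2, 4): truth gives 8; bid 4 gives 10 > 8. Violating.
Others bid (2, 4, 2): truth gives 8; bid 4 gives 10 > 8. Violating.
Others bid (2, 4, 4): truth gives 8; bid 4 gives 10 > 8. Violating.
Others bid (2, 2, 13): truth gives 6; no alternative beats it.
Others bid (2, 2, 28): truth gives 0; no alternative beats it.
(Checking all 64 profiles: 8 have a profitable deviation, 56 do not.)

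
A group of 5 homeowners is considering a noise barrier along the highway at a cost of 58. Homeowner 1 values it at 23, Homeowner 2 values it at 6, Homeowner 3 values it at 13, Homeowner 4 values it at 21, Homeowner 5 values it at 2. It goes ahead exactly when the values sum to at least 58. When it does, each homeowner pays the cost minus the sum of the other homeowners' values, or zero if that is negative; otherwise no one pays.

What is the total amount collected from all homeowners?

36

Total value 65 ≥ cost 58, so it is built.
Homeowner 1: others sum to 42; max(0, 58 - 42) = 16.
Homeowner 2: others sum to 59; max(0, 58 - 59) = 0.
Homeowner 3: others sum to 52; max(0, 58 - 52) = 6.
Homeowner 4: others sum to 44; max(0, 58 - 44) = 14.
Homeowner 5: others sum to 63; max(0, 58 - 63) = 0.
Total collected = 16 + 0 + 6 + 14 + 0 = 36.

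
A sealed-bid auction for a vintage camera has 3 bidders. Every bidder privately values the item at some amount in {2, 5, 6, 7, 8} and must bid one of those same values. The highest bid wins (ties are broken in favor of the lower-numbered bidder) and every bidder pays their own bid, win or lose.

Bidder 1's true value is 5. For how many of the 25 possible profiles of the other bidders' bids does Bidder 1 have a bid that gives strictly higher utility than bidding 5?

Others bid (2, 2): truth gives 0; bid 2 gives 3 > 0. Violating.
Others bid (2, 6): truth gives -5; bid 6 gives -1 > -5. Violating.
Others bid (2, 7): truth gives -5; bid 2 gives -2 > -5. Violating.
Others bid (2, 8): truth gives -5; bid 2 gives -2 > -5. Violating.
Others bid (2, 5): truth gives 0; no alternative beats it.
Others bid (5, 2): truth gives 0; no alternative beats it.
(Checking all 25 profiles: 22 have a profitable deviation, 3 do not.)

22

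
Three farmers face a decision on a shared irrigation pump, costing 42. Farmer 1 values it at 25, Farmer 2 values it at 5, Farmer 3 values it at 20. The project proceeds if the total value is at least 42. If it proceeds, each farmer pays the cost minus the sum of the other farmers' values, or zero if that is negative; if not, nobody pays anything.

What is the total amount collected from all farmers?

Total value 50 ≥ cost 42, so it is built.
Farmer 1: others sum to 25; max(0, 42 - 25) = 17.
Farmer 2: others sum to 45; max(0, 42 - 45) = 0.
Farmer 3: others sum to 30; max(0, 42 - 30) = 12.
Total collected = 17 + 0 + 12 = 29.

29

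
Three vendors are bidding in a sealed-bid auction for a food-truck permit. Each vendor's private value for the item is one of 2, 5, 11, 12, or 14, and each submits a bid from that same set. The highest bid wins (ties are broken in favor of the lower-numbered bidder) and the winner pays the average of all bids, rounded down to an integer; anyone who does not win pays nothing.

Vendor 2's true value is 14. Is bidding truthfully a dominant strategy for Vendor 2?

Consider the case where Vendor 1 bids 2 and Vendor 3 bids 2.
Truthful bid 14: wins, pays 6, utility 14 - 6 = 8.
Bid 5 instead: wins, pays 3, utility 14 - 3 = 11.
Since 11 > 8, bidding 5 is strictly better here, so truthful bidding is not dominant.

No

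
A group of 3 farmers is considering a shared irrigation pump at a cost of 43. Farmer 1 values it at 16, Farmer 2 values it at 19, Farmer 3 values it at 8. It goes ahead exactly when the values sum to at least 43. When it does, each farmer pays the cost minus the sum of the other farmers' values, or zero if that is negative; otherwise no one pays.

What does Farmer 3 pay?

Total value 43 ≥ cost 43, so the project is built.
The other farmers' values sum to 35.
Cost minus that sum is 43 - 35 = 8.

8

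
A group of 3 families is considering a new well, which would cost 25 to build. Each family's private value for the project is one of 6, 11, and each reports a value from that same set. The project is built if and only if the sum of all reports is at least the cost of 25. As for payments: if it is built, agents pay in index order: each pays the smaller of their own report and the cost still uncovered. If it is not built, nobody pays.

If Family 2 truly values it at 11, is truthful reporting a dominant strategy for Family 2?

Consider the case where Family 1 reports 11 and Family 3 reports 11.
Truthful report 11: project built, pays 11, utility 11 - 11 = 0.
Report 6 instead: project built, pays 6, utility 11 - 6 = 5.
Since 5 > 0, reporting 6 is strictly better here, so truthful reporting is not dominant.

No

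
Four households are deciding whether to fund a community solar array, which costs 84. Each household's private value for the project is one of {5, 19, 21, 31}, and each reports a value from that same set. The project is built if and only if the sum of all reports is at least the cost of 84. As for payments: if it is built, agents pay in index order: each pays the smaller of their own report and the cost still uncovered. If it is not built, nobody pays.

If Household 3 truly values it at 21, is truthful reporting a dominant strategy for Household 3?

No

Consider the case where Household 1 reports 5, Household 2 reports 31 and Household 4 reports 31.
Truthful report 21: project built, pays 21, utility 21 - 21 = 0.
Report 19 instead: project built, pays 19, utility 21 - 19 = 2.
Since 2 > 0, reporting 19 is strictly better here, so truthful reporting is not dominant.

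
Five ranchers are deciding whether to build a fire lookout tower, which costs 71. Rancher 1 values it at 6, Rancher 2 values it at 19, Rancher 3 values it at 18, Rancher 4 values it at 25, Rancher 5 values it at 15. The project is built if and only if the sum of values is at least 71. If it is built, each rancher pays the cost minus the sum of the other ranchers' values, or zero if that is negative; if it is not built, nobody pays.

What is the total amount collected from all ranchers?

29

Total value 83 ≥ cost 71, so it is built.
Rancher 1: others sum to 77; max(0, 71 - 77) = 0.
Rancher 2: others sum to 64; max(0, 71 - 64) = 7.
Rancher 3: others sum to 65; max(0, 71 - 65) = 6.
Rancher 4: others sum to 58; max(0, 71 - 58) = 13.
Rancher 5: others sum to 68; max(0, 71 - 68) = 3.
Total collected = 0 + 7 + 6 + 13 + 3 = 29.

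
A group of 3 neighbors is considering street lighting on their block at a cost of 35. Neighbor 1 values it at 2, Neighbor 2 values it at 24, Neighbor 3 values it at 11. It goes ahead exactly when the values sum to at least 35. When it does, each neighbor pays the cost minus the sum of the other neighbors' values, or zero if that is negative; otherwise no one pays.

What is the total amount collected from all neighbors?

Total value 37 ≥ cost 35, so it is built.
Neighbor 1: others sum to 35; max(0, 35 - 35) = 0.
Neighbor 2: others sum to 13; max(0, 35 - 13) = 22.
Neighbor 3: others sum to 26; max(0, 35 - 26) = 9.
Total collected = 0 + 22 + 9 = 31.

31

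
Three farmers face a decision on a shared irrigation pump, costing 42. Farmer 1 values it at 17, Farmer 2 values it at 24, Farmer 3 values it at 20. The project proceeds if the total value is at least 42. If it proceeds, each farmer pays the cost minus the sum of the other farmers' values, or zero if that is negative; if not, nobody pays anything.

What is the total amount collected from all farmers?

Total value 61 ≥ cost 42, so it is built.
Farmer 1: others sum to 44; max(0, 42 - 44) = 0.
Farmer 2: others sum to 37; max(0, 42 - 37) = 5.
Farmer 3: others sum to 41; max(0, 42 - 41) = 1.
Total collected = 0 + 5 + 1 = 6.

6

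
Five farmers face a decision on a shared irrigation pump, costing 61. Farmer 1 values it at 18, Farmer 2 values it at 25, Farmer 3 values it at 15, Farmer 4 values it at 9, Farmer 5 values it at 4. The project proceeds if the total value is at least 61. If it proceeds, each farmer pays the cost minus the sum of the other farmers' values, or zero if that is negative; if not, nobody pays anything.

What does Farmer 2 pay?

15

Total value 71 ≥ cost 61, so the project is built.
The other farmers' values sum to 46.
Cost minus that sum is 61 - 46 = 15.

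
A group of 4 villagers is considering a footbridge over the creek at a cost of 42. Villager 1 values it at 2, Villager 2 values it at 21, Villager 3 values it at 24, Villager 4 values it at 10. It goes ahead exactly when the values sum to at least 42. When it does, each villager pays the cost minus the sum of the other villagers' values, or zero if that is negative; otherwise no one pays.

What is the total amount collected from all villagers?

Total value 57 ≥ cost 42, so it is built.
Villager 1: others sum to 55; max(0, 42 - 55) = 0.
Villager 2: others sum to 36; max(0, 42 - 36) = 6.
Villager 3: others sum to 33; max(0, 42 - 33) = 9.
Villager 4: others sum to 47; max(0, 42 - 47) = 0.
Total collected = 0 + 6 + 9 + 0 = 15.

15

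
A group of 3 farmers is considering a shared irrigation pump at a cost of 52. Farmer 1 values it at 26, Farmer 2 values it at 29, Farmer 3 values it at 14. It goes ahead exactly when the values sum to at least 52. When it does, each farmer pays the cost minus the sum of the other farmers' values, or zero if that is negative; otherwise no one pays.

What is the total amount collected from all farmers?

21

Total value 69 ≥ cost 52, so it is built.
Farmer 1: others sum to 43; max(0, 52 - 43) = 9.
Farmer 2: others sum to 40; max(0, 52 - 40) = 12.
Farmer 3: others sum to 55; max(0, 52 - 55) = 0.
Total collected = 9 + 12 + 0 = 21.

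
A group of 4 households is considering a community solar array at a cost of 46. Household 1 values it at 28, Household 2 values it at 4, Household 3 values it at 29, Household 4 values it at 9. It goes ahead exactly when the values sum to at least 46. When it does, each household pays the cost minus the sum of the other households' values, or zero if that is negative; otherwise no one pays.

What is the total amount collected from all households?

Total value 70 ≥ cost 46, so it is built.
Household 1: others sum to 42; max(0, 46 - 42) = 4.
Household 2: others sum to 66; max(0, 46 - 66) = 0.
Household 3: others sum to 41; max(0, 46 - 41) = 5.
Household 4: others sum to 61; max(0, 46 - 61) = 0.
Total collected = 4 + 0 + 5 + 0 = 9.

9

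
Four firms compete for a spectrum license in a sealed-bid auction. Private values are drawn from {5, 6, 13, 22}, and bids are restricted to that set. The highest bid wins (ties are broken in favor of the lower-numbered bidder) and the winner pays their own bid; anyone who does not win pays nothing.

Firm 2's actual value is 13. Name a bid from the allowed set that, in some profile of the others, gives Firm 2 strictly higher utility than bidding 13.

Suppose Firm 1 bids 5, Firm 3 bids 5 and Firm 4 bids 5.
Bid 13: wins, pays 13, utility 13 - 13 = 0.
Bid 6: wins, pays 6, utility 13 - 6 = 7.
So bidding 6 beats truth here (7 > 0).

6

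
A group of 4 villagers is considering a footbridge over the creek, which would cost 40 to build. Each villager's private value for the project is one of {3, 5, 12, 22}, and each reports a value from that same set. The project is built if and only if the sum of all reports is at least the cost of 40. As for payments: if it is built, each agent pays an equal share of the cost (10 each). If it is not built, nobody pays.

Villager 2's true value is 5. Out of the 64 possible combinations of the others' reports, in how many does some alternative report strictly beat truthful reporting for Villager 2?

Others report (12, 12, 12): truth gives -5; report 3 gives 0 > -5. Violating.
Others report (3, 3, 3): truth gives 0; no alternative beats it.
Others report (3, 3, 5): truth gives 0; no alternative beats it.
(Checking all 64 profiles: 1 has a profitable deviation, 63 do not.)

1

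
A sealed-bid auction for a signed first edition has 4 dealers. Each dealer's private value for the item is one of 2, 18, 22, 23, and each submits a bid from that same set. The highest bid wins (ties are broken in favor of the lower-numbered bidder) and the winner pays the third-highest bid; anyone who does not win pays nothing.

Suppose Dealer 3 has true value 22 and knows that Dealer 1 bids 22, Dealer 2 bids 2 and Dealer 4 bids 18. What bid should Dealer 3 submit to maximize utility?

Bid 2: loses, pays 0, utility 0.
Bid 18: loses, pays 0, utility 0.
Bid 22: loses, pays 0, utility 0.
Bid 23: wins, pays 18, utility 22 - 18 = 4.
The best choice is 23 with utility 4.

23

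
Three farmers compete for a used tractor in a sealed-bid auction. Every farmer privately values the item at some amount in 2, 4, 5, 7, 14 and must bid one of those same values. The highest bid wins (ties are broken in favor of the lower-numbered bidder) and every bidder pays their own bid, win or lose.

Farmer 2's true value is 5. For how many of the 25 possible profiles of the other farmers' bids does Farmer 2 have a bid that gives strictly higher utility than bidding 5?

Others bid (2, 2): truth gives 0; bid 4 gives 1 > 0. Violating.
Others bid (2, 4): truth gives 0; bid 4 gives 1 > 0. Violating.
Others bid (2, 7): truth gives -5; bid 2 gives -2 > -5. Violating.
Others bid (2, 14): truth gives -5; bid 2 gives -2 > -5. Violating.
Others bid (2, 5): truth gives 0; no alternative beats it.
Others bid (4, 2): truth gives 0; no alternative beats it.
(Checking all 25 profiles: 21 have a profitable deviation, 4 do not.)

21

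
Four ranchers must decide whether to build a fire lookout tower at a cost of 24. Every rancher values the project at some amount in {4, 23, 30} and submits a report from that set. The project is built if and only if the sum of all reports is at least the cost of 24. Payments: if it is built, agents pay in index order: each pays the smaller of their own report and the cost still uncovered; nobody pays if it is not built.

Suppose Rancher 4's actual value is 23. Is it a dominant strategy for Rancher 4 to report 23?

Yes

Check each profile of the others' reports and compare truth against every alternative report.
Others report (4, 4, 23): truth gives 23, best alternative gives 23.
Others report (4, 4, 30): truth gives 23, best alternative gives 23.
Others report (4, 23, 4): truth gives 23, best alternative gives 23.
Others report (4, 23, 23): truth gives 23, best alternative gives 23.
Others report (4, 23, 30): truth gives 23, best alternative gives 23.
Others report (4, 30, 4): truth gives 23, best alternative gives 23.
(Remaining 21 profiles checked similarly; truth is weakly best in each.)
In every case the truthful report is at least as good as any alternative, so it is a dominant strategy.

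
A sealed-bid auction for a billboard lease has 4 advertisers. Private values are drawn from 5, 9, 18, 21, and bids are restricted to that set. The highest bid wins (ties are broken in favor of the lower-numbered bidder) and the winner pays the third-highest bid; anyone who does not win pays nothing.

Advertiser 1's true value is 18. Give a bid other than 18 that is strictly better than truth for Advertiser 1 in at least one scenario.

21

Suppose Advertiser 2 bids 5, Advertiser 3 bids 5 and Advertiser 4 bids 21.
Bid 18: loses, pays 0, utility 0.
Bid 21: wins, pays 5, utility 18 - 5 = 13.
So bidding 21 beats truth here (13 > 0).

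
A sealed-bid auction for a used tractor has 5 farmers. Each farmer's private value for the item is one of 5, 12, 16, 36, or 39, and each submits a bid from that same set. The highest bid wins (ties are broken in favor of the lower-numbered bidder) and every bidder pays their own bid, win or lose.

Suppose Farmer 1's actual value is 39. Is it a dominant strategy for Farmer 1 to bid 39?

No

Consider the case where Farmer 2 bids 5, Farmer 3 bids 5, Farmer 4 bids 5 and Farmer 5 bids 5.
Truthful bid 39: wins, pays 39, utility 39 - 39 = 0.
Bid 5 instead: wins, pays 5, utility 39 - 5 = 34.
Since 34 > 0, bidding 5 is strictly better here, so truthful bidding is not dominant.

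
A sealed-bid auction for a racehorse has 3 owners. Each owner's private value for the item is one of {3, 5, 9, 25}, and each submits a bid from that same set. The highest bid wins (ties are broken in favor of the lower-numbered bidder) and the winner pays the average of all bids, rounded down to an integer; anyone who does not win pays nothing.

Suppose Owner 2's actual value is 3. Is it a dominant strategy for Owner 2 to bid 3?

Yes

Check each profile of the others' bids and compare truth against every alternative bid.
Others bid (3, 5): truth gives 0, best alternative gives -1.
Others bid (3, 3): truth gives 0, best alternative gives 0.
Others bid (3, 9): truth gives 0, best alternative gives 0.
Others bid (3, 25): truth gives 0, best alternative gives 0.
Others bid (5, 3): truth gives 0, best alternative gives 0.
Others bid (5, 5): truth gives 0, best alternative gives 0.
(Remaining 10 profiles checked similarly; truth is weakly best in each.)
In every case the truthful bid is at least as good as any alternative, so it is a dominant strategy.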